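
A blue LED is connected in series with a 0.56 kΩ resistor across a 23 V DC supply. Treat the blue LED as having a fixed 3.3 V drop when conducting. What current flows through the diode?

I ≈ 35 mA

KVL around the loop: 23 = V_D + I·R = 3.3 + I × 0.56 kΩ.
So I = (23 − 3.3) / 0.56 kΩ = 19.7 / 0.56 = 35.2 mA.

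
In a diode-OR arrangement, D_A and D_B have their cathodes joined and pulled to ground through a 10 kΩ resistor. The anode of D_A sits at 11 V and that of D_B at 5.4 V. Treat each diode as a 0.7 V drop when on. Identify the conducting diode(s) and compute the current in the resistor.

Assume both conduct. Then node N would need to be at both 11−0.7 = 10.3 V and 5.4−0.7 = 4.7 V, which is impossible.
Assume only D_A conducts: V_N = 11 − 0.7 = 10.3 V, so I_R = 10.3/10 = 1.03 mA.
Check D_B: its anode-to-cathode voltage is 5.4 − 10.3 = -4.9 V < 0.7 V, so it is off. The assumption is consistent.

Only D_A conducts; I_R ≈ 1 mA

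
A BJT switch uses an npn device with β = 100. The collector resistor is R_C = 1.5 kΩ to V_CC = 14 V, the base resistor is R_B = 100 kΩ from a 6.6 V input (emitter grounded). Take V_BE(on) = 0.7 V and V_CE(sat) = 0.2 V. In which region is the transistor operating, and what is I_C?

Assume active. Base-emitter loop: I_B = (V_BB − V_BE)/R_B = (6.6 − 0.7)/100 = 0.059 mA.
I_C = β·I_B = 100×0.059 = 5.9 mA.
V_CE = V_CC − I_C·R_C = 14 − 5.9×1.5 = 5.15 V > V_CE(sat), so the active-region assumption holds.

active; I_C ≈ 5.9 mA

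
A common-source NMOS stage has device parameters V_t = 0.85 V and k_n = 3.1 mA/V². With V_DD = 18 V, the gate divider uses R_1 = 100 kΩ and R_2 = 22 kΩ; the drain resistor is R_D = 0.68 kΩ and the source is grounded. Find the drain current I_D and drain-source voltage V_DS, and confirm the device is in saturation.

V_G = V_DD·R_2/(R_1+R_2) = 18×22/122 = 3.25 V. With the source grounded, V_GS = V_G = 3.25 V.
Assume saturation: I_D = (k_n/2)(V_GS − V_t)² = (3.1/2)×(3.25 − 0.85)² = 1.55×2.4² = 8.9 mA.
V_DS = V_DD − I_D·R_D = 18 − 8.9×0.68 = 11.9 V.
Saturation requires V_DS ≥ V_GS − V_t = 2.4 V; 11.9 ≥ 2.4 ✓.

I_D ≈ 8.9 mA, V_DS ≈ 12 V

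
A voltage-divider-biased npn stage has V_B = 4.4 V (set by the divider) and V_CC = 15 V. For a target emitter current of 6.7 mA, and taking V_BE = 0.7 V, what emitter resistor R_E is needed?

V_E = V_B − V_BE = 4.4 − 0.7 = 3.7 V.
R_E = V_E / I_E = 3.7 / 6.7 = 0.552 kΩ.

R_E ≈ 0.55 kΩ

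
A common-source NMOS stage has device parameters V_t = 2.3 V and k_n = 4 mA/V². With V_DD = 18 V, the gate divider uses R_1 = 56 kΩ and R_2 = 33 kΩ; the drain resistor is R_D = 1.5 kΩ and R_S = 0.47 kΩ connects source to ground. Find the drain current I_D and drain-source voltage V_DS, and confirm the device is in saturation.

I_D ≈ 5.7 mA, V_DS ≈ 6.7 V

V_G = V_DD·R_2/(R_1+R_2) = 18×33/89 = 6.67 V.
Assume saturation: I_D = (k_n/2)(V_GS − V_t)² with V_GS = V_G − I_D·R_S = 6.67 − 0.47·I_D.
Substituting gives 0.442·I_D² − 9.22·I_D + 38.3 = 0, with roots I_D = 5.71 or 15.2 mA.
The root I_D = 15.2 mA gives V_GS = -0.454 V ≤ V_t, so take I_D = 5.71 mA.
Then V_GS = 3.99 V and V_DS = V_DD − I_D(R_D+R_S) = 18 − 5.71×1.97 = 6.75 V.
Saturation requires V_DS ≥ V_GS − V_t = 1.69 V; 6.75 ≥ 1.69 ✓.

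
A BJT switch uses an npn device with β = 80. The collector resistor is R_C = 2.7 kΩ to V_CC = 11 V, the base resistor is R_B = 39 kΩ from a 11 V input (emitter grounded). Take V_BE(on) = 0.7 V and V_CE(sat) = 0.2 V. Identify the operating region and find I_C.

saturation; I_C ≈ 4 mA

Assume active: I_B = (11 − 0.7)/39 = 0.264 mA, giving I_C = β·I_B = 21.1 mA.
But then V_CE = 11 − 21.1×2.7 = -46 V < V_CE(sat) = 0.2 V — impossible in the active region.
So the transistor is saturated. With V_CE = 0.2 V, I_C = (V_CC − 0.2)/R_C = 10.8/2.7 = 4 mA.
Check: β·I_B = 21.1 mA > I_C = 4 mA, confirming saturation.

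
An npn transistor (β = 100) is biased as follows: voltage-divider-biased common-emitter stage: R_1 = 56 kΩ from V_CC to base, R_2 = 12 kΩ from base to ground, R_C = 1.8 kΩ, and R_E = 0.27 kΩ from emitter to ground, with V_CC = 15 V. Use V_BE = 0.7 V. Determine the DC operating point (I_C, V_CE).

Thevenize the base divider: V_Th = V_CC·R_2/(R_1+R_2) = 15×12/68 = 2.65 V, R_Th = R_1‖R_2 = 9.88 kΩ.
Base-emitter loop: V_Th = I_B·R_Th + V_BE + (β+1)I_B·R_E, so I_B = (2.65 − 0.7) / (9.88 + 101×0.27) = 0.0524 mA.
I_C = β·I_B = 100×0.0524 = 5.24 mA, and I_E = (β+1)I_B = 5.29 mA.
V_CE = V_CC − I_C·R_C − I_E·R_E = 15 − 5.24×1.8 − 5.29×0.27 = 4.14 V.
V_CE = 4.14 V > 0.2 V confirms active-region operation.

I_C ≈ 5.2 mA, V_CE ≈ 4.1 V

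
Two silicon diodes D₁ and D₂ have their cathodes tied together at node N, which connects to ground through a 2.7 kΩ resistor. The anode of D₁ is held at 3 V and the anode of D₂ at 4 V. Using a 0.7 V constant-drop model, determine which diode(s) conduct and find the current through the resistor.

Assume both conduct. Then node N would need to be at both 3−0.7 = 2.3 V and 4−0.7 = 3.3 V, which is impossible.
Assume only D₂ conducts: V_N = 4 − 0.7 = 3.3 V, so I_R = 3.3/2.7 = 1.22 mA.
Check D₁: its anode-to-cathode voltage is 3 − 3.3 = -0.3 V < 0.7 V, so it is off. The assumption is consistent.

Only D₂ conducts; I_R ≈ 1.2 mA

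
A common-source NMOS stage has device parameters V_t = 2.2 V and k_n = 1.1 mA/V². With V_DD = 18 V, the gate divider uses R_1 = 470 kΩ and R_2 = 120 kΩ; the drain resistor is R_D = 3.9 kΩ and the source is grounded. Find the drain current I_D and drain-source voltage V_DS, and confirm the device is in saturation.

V_G = V_DD·R_2/(R_1+R_2) = 18×120/590 = 3.66 V. With the source grounded, V_GS = V_G = 3.66 V.
Assume saturation: I_D = (k_n/2)(V_GS − V_t)² = (1.1/2)×(3.66 − 2.2)² = 0.55×1.46² = 1.17 mA.
V_DS = V_DD − I_D·R_D = 18 − 1.17×3.9 = 13.4 V.
Saturation requires V_DS ≥ V_GS − V_t = 1.46 V; 13.4 ≥ 1.46 ✓.

I_D ≈ 1.2 mA, V_DS ≈ 13 V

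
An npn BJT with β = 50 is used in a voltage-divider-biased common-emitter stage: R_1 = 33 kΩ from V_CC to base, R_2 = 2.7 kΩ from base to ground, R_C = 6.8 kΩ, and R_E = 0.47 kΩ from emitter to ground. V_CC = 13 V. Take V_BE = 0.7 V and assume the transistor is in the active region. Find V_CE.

V_CE ≈ 9.1 V

Thevenize the base divider: V_Th = V_CC·R_2/(R_1+R_2) = 13×2.7/35.7 = 0.983 V, R_Th = R_1‖R_2 = 2.5 kΩ.
Base-emitter loop: V_Th = I_B·R_Th + V_BE + (β+1)I_B·R_E, so I_B = (0.983 − 0.7) / (2.5 + 51×0.47) = 0.0107 mA.
I_C = β·I_B = 50×0.0107 = 0.535 mA, and I_E = (β+1)I_B = 0.546 mA.
V_CE = V_CC − I_C·R_C − I_E·R_E = 13 − 0.535×6.8 − 0.546×0.47 = 9.11 V.
V_CE = 9.11 V > 0.2 V confirms active-region operation.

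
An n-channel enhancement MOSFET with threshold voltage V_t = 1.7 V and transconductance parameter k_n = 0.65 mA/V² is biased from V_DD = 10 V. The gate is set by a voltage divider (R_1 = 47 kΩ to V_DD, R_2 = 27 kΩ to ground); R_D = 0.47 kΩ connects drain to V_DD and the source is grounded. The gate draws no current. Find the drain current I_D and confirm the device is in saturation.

V_G = V_DD·R_2/(R_1+R_2) = 10×27/74 = 3.65 V. With the source grounded, V_GS = V_G = 3.65 V.
Assume saturation: I_D = (k_n/2)(V_GS − V_t)² = (0.65/2)×(3.65 − 1.7)² = 0.325×1.95² = 1.23 mA.
V_DS = V_DD − I_D·R_D = 10 − 1.23×0.47 = 9.42 V.
Saturation requires V_DS ≥ V_GS − V_t = 1.95 V; 9.42 ≥ 1.95 ✓.

I_D ≈ 1.2 mA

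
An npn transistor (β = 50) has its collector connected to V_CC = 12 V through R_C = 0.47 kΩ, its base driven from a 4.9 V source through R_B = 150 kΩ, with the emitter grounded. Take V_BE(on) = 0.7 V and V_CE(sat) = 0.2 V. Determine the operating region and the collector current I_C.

Assume active. Base-emitter loop: I_B = (V_BB − V_BE)/R_B = (4.9 − 0.7)/150 = 0.028 mA.
I_C = β·I_B = 50×0.028 = 1.4 mA.
V_CE = V_CC − I_C·R_C = 12 − 1.4×0.47 = 11.3 V > V_CE(sat), so the active-region assumption holds.

active; I_C ≈ 1.4 mA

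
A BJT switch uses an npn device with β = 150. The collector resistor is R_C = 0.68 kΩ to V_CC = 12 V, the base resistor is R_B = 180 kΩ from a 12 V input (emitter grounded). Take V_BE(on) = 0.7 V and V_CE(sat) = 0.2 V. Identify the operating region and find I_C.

Assume active. Base-emitter loop: I_B = (V_BB − V_BE)/R_B = (12 − 0.7)/180 = 0.0628 mA.
I_C = β·I_B = 150×0.0628 = 9.42 mA.
V_CE = V_CC − I_C·R_C = 12 − 9.42×0.68 = 5.6 V > V_CE(sat), so the active-region assumption holds.

active; I_C ≈ 9.4 mA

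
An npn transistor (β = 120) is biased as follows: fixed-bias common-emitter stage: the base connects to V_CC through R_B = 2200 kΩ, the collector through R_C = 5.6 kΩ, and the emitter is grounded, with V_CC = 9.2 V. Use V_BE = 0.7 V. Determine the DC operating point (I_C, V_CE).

Base loop: V_CC = I_B·R_B + V_BE, so I_B = (9.2 − 0.7)/2200 kΩ = 0.00386 mA.
In the active region I_C = β·I_B = 120 × 0.00386 = 0.464 mA.
Collector loop: V_CE = V_CC − I_C·R_C = 9.2 − 0.464×5.6 = 6.6 V.
Since V_CE = 6.6 V > V_CE(sat) ≈ 0.2 V, the transistor is in the active region as assumed.

I_C ≈ 0.46 mA, V_CE ≈ 6.6 V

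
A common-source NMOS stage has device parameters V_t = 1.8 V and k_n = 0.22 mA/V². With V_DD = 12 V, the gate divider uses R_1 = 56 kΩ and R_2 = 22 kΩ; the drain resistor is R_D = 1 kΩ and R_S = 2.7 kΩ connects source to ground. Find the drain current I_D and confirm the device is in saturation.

I_D ≈ 0.15 mA

V_G = V_DD·R_2/(R_1+R_2) = 12×22/78 = 3.38 V.
Assume saturation: I_D = (k_n/2)(V_GS − V_t)² with V_GS = V_G − I_D·R_S = 3.38 − 2.7·I_D.
Substituting gives 0.802·I_D² − 1.94·I_D + 0.276 = 0, with roots I_D = 0.152 or 2.27 mA.
The root I_D = 2.27 mA gives V_GS = -2.74 V ≤ V_t, so take I_D = 0.152 mA.
Then V_GS = 2.97 V and V_DS = V_DD − I_D(R_D+R_S) = 12 − 0.152×3.7 = 11.4 V.
Saturation requires V_DS ≥ V_GS − V_t = 1.17 V; 11.4 ≥ 1.17 ✓.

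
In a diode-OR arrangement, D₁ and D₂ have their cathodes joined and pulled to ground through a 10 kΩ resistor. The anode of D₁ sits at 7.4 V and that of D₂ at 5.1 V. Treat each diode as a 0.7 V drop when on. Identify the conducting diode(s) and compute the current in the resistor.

Only D₁ conducts; I_R ≈ 0.67 mA

Assume both conduct. Then node N would need to be at both 7.4−0.7 = 6.7 V and 5.1−0.7 = 4.4 V, which is impossible.
Assume only D₁ conducts: V_N = 7.4 − 0.7 = 6.7 V, so I_R = 6.7/10 = 0.67 mA.
Check D₂: its anode-to-cathode voltage is 5.1 − 6.7 = -1.6 V < 0.7 V, so it is off. The assumption is consistent.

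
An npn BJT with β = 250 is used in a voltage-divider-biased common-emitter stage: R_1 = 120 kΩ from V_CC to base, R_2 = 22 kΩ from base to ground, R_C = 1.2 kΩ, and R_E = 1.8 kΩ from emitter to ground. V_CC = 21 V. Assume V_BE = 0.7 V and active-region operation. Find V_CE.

V_CE ≈ 17 V

Thevenize the base divider: V_Th = V_CC·R_2/(R_1+R_2) = 21×22/142 = 3.25 V, R_Th = R_1‖R_2 = 18.6 kΩ.
Base-emitter loop: V_Th = I_B·R_Th + V_BE + (β+1)I_B·R_E, so I_B = (3.25 − 0.7) / (18.6 + 251×1.8) = 0.00543 mA.
I_C = β·I_B = 250×0.00543 = 1.36 mA, and I_E = (β+1)I_B = 1.36 mA.
V_CE = V_CC − I_C·R_C − I_E·R_E = 21 − 1.36×1.2 − 1.36×1.8 = 16.9 V.
V_CE = 16.9 V > 0.2 V confirms active-region operation.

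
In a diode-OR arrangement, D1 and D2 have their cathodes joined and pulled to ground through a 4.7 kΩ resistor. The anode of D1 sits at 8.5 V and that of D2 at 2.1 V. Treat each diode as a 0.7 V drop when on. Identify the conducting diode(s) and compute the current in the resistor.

Assume both conduct. Then node N would need to be at both 8.5−0.7 = 7.8 V and 2.1−0.7 = 1.4 V, which is impossible.
Assume only D1 conducts: V_N = 8.5 − 0.7 = 7.8 V, so I_R = 7.8/4.7 = 1.66 mA.
Check D2: its anode-to-cathode voltage is 2.1 − 7.8 = -5.7 V < 0.7 V, so it is off. The assumption is consistent.

Only D1 conducts; I_R ≈ 1.7 mA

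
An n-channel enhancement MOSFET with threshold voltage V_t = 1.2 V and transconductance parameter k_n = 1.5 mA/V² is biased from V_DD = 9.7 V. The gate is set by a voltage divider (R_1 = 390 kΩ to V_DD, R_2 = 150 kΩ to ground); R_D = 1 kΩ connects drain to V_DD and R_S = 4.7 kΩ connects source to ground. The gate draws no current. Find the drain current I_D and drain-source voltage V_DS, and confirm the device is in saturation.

V_G = V_DD·R_2/(R_1+R_2) = 9.7×150/540 = 2.69 V.
Assume saturation: I_D = (k_n/2)(V_GS − V_t)² with V_GS = V_G − I_D·R_S = 2.69 − 4.7·I_D.
Substituting gives 16.6·I_D² − 11.5·I_D + 1.68 = 0, with roots I_D = 0.206 or 0.49 mA.
The root I_D = 0.49 mA gives V_GS = 0.392 V ≤ V_t, so take I_D = 0.206 mA.
Then V_GS = 1.72 V and V_DS = V_DD − I_D(R_D+R_S) = 9.7 − 0.206×5.7 = 8.52 V.
Saturation requires V_DS ≥ V_GS − V_t = 0.525 V; 8.52 ≥ 0.525 ✓.

I_D ≈ 0.21 mA, V_DS ≈ 8.5 V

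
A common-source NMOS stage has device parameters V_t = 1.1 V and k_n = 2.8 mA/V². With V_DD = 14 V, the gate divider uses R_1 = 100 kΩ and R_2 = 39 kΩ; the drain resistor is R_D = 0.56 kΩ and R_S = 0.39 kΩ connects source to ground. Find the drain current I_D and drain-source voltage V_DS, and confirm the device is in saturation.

V_G = V_DD·R_2/(R_1+R_2) = 14×39/139 = 3.93 V.
Assume saturation: I_D = (k_n/2)(V_GS − V_t)² with V_GS = V_G − I_D·R_S = 3.93 − 0.39·I_D.
Substituting gives 0.213·I_D² − 4.09·I_D + 11.2 = 0, with roots I_D = 3.31 or 15.9 mA.
The root I_D = 15.9 mA gives V_GS = -2.27 V ≤ V_t, so take I_D = 3.31 mA.
Then V_GS = 2.64 V and V_DS = V_DD − I_D(R_D+R_S) = 14 − 3.31×0.95 = 10.9 V.
Saturation requires V_DS ≥ V_GS − V_t = 1.54 V; 10.9 ≥ 1.54 ✓.

I_D ≈ 3.3 mA, V_DS ≈ 11 V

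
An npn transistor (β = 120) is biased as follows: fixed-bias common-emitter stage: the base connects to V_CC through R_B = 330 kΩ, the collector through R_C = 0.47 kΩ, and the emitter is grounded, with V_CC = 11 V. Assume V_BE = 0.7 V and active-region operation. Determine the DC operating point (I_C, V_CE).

Base loop: V_CC = I_B·R_B + V_BE, so I_B = (11 − 0.7)/330 kΩ = 0.0312 mA.
In the active region I_C = β·I_B = 120 × 0.0312 = 3.75 mA.
Collector loop: V_CE = V_CC − I_C·R_C = 11 − 3.75×0.47 = 9.24 V.
Since V_CE = 9.24 V > V_CE(sat) ≈ 0.2 V, the transistor is in the active region as assumed.

I_C ≈ 3.7 mA, V_CE ≈ 9.2 V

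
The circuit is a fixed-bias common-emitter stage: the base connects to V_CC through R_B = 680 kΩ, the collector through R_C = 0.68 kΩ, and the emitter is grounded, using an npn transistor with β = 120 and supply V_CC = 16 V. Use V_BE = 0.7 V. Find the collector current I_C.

Base loop: V_CC = I_B·R_B + V_BE, so I_B = (16 − 0.7)/680 kΩ = 0.0225 mA.
In the active region I_C = β·I_B = 120 × 0.0225 = 2.7 mA.
Collector loop: V_CE = V_CC − I_C·R_C = 16 − 2.7×0.68 = 14.2 V.
Since V_CE = 14.2 V > V_CE(sat) ≈ 0.2 V, the transistor is in the active region as assumed.

I_C ≈ 2.7 mA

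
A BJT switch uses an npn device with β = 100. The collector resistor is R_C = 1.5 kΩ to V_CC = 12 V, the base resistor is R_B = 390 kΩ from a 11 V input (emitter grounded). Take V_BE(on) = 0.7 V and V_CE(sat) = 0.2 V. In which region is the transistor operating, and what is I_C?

active; I_C ≈ 2.6 mA

Assume active. Base-emitter loop: I_B = (V_BB − V_BE)/R_B = (11 − 0.7)/390 = 0.0264 mA.
I_C = β·I_B = 100×0.0264 = 2.64 mA.
V_CE = V_CC − I_C·R_C = 12 − 2.64×1.5 = 8.04 V > V_CE(sat), so the active-region assumption holds.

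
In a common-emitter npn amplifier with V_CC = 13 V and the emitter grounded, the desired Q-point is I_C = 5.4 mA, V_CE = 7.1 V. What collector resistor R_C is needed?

R_C ≈ 1.1 kΩ

Collector loop: V_CC = I_C·R_C + V_CE.
R_C = (V_CC − V_CE)/I_C = (13 − 7.1)/5.4 = 1.09 kΩ.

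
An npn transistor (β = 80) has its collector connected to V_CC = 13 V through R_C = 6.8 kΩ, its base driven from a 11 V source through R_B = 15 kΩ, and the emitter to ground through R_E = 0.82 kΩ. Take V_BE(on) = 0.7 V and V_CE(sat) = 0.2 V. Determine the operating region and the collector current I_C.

saturation; I_C ≈ 1.6 mA

Assume active: I_B = (11 − 0.7)/(15 + 81×0.82) = 0.127 mA, I_C = β·I_B = 10.1 mA.
Then V_CE = 13 − 10.1×6.8 − 10.2×0.82 = -64.2 V < 0.2 V — the active assumption fails.
Re-solve with V_CE = 0.2 V. KCL at the emitter: V_E/R_E = (V_BB−0.7−V_E)/R_B + (V_CC−0.2−V_E)/R_C, giving V_E = 1.79 V.
I_C = (V_CC − 0.2 − V_E)/R_C = (12.8 − 1.79)/6.8 = 1.62 mA.
Check: I_B = (10.3 − 1.79)/15 = 0.567 mA, and β·I_B = 45.4 mA > I_C, confirming saturation.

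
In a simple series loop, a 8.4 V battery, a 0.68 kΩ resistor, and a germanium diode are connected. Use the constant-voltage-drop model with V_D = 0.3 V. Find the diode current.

KVL around the loop: 8.4 = V_D + I·R = 0.3 + I × 0.68 kΩ.
So I = (8.4 − 0.3) / 0.68 kΩ = 8.1 / 0.68 = 11.9 mA.

I ≈ 12 mA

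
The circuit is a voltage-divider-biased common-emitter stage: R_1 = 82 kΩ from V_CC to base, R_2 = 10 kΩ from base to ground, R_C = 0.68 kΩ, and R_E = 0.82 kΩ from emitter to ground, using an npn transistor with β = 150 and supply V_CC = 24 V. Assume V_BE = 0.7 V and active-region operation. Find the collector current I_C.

Thevenize the base divider: V_Th = V_CC·R_2/(R_1+R_2) = 24×10/92 = 2.61 V, R_Th = R_1‖R_2 = 8.91 kΩ.
Base-emitter loop: V_Th = I_B·R_Th + V_BE + (β+1)I_B·R_E, so I_B = (2.61 − 0.7) / (8.91 + 151×0.82) = 0.0144 mA.
I_C = β·I_B = 150×0.0144 = 2.16 mA, and I_E = (β+1)I_B = 2.17 mA.
V_CE = V_CC − I_C·R_C − I_E·R_E = 24 − 2.16×0.68 − 2.17×0.82 = 20.8 V.
V_CE = 20.8 V > 0.2 V confirms active-region operation.

I_C ≈ 2.2 mA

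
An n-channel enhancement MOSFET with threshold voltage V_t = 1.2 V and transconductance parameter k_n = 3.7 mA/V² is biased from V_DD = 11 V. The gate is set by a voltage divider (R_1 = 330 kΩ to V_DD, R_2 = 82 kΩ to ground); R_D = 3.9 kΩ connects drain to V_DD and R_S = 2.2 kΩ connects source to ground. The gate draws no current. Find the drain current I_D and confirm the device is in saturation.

V_G = V_DD·R_2/(R_1+R_2) = 11×82/412 = 2.19 V.
Assume saturation: I_D = (k_n/2)(V_GS − V_t)² with V_GS = V_G − I_D·R_S = 2.19 − 2.2·I_D.
Substituting gives 8.95·I_D² − 9.05·I_D + 1.81 = 0, with roots I_D = 0.275 or 0.736 mA.
The root I_D = 0.736 mA gives V_GS = 0.569 V ≤ V_t, so take I_D = 0.275 mA.
Then V_GS = 1.59 V and V_DS = V_DD − I_D(R_D+R_S) = 11 − 0.275×6.1 = 9.33 V.
Saturation requires V_DS ≥ V_GS − V_t = 0.385 V; 9.33 ≥ 0.385 ✓.

I_D ≈ 0.27 mA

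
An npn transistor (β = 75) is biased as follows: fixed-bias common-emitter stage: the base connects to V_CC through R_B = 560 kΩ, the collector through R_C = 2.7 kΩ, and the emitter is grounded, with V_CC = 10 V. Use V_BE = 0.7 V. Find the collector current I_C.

Base loop: V_CC = I_B·R_B + V_BE, so I_B = (10 − 0.7)/560 kΩ = 0.0166 mA.
In the active region I_C = β·I_B = 75 × 0.0166 = 1.25 mA.
Collector loop: V_CE = V_CC − I_C·R_C = 10 − 1.25×2.7 = 6.64 V.
Since V_CE = 6.64 V > V_CE(sat) ≈ 0.2 V, the transistor is in the active region as assumed.

I_C ≈ 1.2 mA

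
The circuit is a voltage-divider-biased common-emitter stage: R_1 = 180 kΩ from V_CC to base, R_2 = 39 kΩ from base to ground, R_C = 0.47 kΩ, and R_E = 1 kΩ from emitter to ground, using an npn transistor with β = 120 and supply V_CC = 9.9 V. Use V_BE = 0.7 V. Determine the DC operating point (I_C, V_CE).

I_C ≈ 0.83 mA, V_CE ≈ 8.7 V

Thevenize the base divider: V_Th = V_CC·R_2/(R_1+R_2) = 9.9×39/219 = 1.76 V, R_Th = R_1‖R_2 = 32.1 kΩ.
Base-emitter loop: V_Th = I_B·R_Th + V_BE + (β+1)I_B·R_E, so I_B = (1.76 − 0.7) / (32.1 + 121×1) = 0.00695 mA.
I_C = β·I_B = 120×0.00695 = 0.833 mA, and I_E = (β+1)I_B = 0.84 mA.
V_CE = V_CC − I_C·R_C − I_E·R_E = 9.9 − 0.833×0.47 − 0.84×1 = 8.67 V.
V_CE = 8.67 V > 0.2 V confirms active-region operation.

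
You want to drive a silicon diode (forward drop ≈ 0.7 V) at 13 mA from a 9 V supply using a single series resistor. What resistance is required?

The resistor drops V_S − V_D = 9 − 0.7 = 8.3 V at 13 mA.
R = 8.3 V / 13 mA = 0.638 kΩ.

R ≈ 0.64 kΩ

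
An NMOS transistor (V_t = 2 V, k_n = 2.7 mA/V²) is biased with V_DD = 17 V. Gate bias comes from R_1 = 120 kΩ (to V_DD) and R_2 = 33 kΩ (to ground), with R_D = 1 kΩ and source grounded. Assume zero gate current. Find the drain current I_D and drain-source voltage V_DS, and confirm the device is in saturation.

V_G = V_DD·R_2/(R_1+R_2) = 17×33/153 = 3.67 V. With the source grounded, V_GS = V_G = 3.67 V.
Assume saturation: I_D = (k_n/2)(V_GS − V_t)² = (2.7/2)×(3.67 − 2)² = 1.35×1.67² = 3.75 mA.
V_DS = V_DD − I_D·R_D = 17 − 3.75×1 = 13.2 V.
Saturation requires V_DS ≥ V_GS − V_t = 1.67 V; 13.2 ≥ 1.67 ✓.

I_D ≈ 3.7 mA, V_DS ≈ 13 V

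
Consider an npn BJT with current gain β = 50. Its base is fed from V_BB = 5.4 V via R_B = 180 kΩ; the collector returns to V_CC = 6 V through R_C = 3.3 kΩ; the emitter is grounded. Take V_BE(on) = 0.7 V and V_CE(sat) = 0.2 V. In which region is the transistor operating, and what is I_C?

Assume active. Base-emitter loop: I_B = (V_BB − V_BE)/R_B = (5.4 − 0.7)/180 = 0.0261 mA.
I_C = β·I_B = 50×0.0261 = 1.31 mA.
V_CE = V_CC − I_C·R_C = 6 − 1.31×3.3 = 1.69 V > V_CE(sat), so the active-region assumption holds.

active; I_C ≈ 1.3 mA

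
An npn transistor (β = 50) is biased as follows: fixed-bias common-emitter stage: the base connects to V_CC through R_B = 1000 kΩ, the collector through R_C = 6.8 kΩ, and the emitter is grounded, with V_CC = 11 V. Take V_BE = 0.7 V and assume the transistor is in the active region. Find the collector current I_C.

I_C ≈ 0.52 mA

Base loop: V_CC = I_B·R_B + V_BE, so I_B = (11 − 0.7)/1000 kΩ = 0.0103 mA.
In the active region I_C = β·I_B = 50 × 0.0103 = 0.515 mA.
Collector loop: V_CE = V_CC − I_C·R_C = 11 − 0.515×6.8 = 7.5 V.
Since V_CE = 7.5 V > V_CE(sat) ≈ 0.2 V, the transistor is in the active region as assumed.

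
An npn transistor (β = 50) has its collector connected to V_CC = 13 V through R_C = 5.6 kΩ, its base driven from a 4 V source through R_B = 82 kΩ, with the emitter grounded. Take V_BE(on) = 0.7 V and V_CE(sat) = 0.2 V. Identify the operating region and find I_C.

Assume active. Base-emitter loop: I_B = (V_BB − V_BE)/R_B = (4 − 0.7)/82 = 0.0402 mA.
I_C = β·I_B = 50×0.0402 = 2.01 mA.
V_CE = V_CC − I_C·R_C = 13 − 2.01×5.6 = 1.73 V > V_CE(sat), so the active-region assumption holds.

active; I_C ≈ 2 mA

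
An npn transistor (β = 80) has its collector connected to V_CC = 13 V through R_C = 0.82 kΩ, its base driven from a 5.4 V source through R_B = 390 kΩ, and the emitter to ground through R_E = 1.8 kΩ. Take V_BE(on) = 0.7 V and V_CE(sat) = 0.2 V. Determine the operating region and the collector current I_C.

active; I_C ≈ 0.7 mA

Assume active. Base-emitter loop: I_B = (V_BB − V_BE)/(R_B + (β+1)R_E) = (5.4 − 0.7)/(390 + 81×1.8) = 0.00877 mA.
I_C = β·I_B = 80×0.00877 = 0.702 mA.
V_CE = V_CC − I_C·R_C − I_E·R_E = 13 − 0.702×0.82 − 0.711×1.8 = 11.1 V > V_CE(sat), so the active-region assumption holds.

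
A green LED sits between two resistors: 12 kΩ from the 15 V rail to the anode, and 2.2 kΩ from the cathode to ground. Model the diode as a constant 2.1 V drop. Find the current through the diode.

I ≈ 0.91 mA

The two resistors are in series with the diode, so KVL gives 15 = I·12 + 2.1 + I·2.2.
I = (15 − 2.1) / (12 + 2.2) kΩ = 12.9 / 14.2 = 0.908 mA.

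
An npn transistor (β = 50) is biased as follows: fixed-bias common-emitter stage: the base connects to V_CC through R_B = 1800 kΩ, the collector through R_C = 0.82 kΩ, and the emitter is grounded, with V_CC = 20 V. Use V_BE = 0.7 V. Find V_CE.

Base loop: V_CC = I_B·R_B + V_BE, so I_B = (20 − 0.7)/1800 kΩ = 0.0107 mA.
In the active region I_C = β·I_B = 50 × 0.0107 = 0.536 mA.
Collector loop: V_CE = V_CC − I_C·R_C = 20 − 0.536×0.82 = 19.6 V.
Since V_CE = 19.6 V > V_CE(sat) ≈ 0.2 V, the transistor is in the active region as assumed.

V_CE ≈ 20 V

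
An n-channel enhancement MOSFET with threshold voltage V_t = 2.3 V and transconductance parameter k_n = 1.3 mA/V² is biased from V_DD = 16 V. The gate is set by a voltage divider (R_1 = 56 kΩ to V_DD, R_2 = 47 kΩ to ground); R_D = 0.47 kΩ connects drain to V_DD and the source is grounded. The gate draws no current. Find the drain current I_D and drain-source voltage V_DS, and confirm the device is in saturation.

I_D ≈ 16 mA, V_DS ≈ 8.4 V

V_G = V_DD·R_2/(R_1+R_2) = 16×47/103 = 7.3 V. With the source grounded, V_GS = V_G = 7.3 V.
Assume saturation: I_D = (k_n/2)(V_GS − V_t)² = (1.3/2)×(7.3 − 2.3)² = 0.65×5² = 16.3 mA.
V_DS = V_DD − I_D·R_D = 16 − 16.3×0.47 = 8.36 V.
Saturation requires V_DS ≥ V_GS − V_t = 5 V; 8.36 ≥ 5 ✓.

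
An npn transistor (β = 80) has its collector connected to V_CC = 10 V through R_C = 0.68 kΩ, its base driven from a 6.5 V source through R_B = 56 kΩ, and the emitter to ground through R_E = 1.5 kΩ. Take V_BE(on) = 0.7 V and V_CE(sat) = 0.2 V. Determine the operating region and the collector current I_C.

Assume active. Base-emitter loop: I_B = (V_BB − V_BE)/(R_B + (β+1)R_E) = (6.5 − 0.7)/(56 + 81×1.5) = 0.0327 mA.
I_C = β·I_B = 80×0.0327 = 2.61 mA.
V_CE = V_CC − I_C·R_C − I_E·R_E = 10 − 2.61×0.68 − 2.65×1.5 = 4.25 V > V_CE(sat), so the active-region assumption holds.

active; I_C ≈ 2.6 mA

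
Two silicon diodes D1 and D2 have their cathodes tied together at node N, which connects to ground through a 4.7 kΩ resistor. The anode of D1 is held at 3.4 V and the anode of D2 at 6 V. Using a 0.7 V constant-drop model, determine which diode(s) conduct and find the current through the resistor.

Assume both conduct. Then node N would need to be at both 3.4−0.7 = 2.7 V and 6−0.7 = 5.3 V, which is impossible.
Assume only D2 conducts: V_N = 6 − 0.7 = 5.3 V, so I_R = 5.3/4.7 = 1.13 mA.
Check D1: its anode-to-cathode voltage is 3.4 − 5.3 = -1.9 V < 0.7 V, so it is off. The assumption is consistent.

Only D2 conducts; I_R ≈ 1.1 mA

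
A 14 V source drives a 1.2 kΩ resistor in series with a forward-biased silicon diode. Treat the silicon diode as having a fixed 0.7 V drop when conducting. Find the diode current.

I ≈ 11 mA

KVL around the loop: 14 = V_D + I·R = 0.7 + I × 1.2 kΩ.
So I = (14 − 0.7) / 1.2 kΩ = 13.3 / 1.2 = 11.1 mA.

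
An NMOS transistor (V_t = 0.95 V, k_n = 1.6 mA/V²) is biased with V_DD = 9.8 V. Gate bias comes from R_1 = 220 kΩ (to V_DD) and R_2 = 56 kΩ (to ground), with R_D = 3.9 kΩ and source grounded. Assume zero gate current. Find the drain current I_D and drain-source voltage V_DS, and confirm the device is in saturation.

I_D ≈ 0.86 mA, V_DS ≈ 6.4 V

V_G = V_DD·R_2/(R_1+R_2) = 9.8×56/276 = 1.99 V. With the source grounded, V_GS = V_G = 1.99 V.
Assume saturation: I_D = (k_n/2)(V_GS − V_t)² = (1.6/2)×(1.99 − 0.95)² = 0.8×1.04² = 0.863 mA.
V_DS = V_DD − I_D·R_D = 9.8 − 0.863×3.9 = 6.44 V.
Saturation requires V_DS ≥ V_GS − V_t = 1.04 V; 6.44 ≥ 1.04 ✓.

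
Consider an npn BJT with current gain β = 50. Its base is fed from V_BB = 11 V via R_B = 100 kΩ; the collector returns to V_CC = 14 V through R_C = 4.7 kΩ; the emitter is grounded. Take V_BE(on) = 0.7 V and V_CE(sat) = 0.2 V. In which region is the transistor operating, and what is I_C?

saturation; I_C ≈ 2.9 mA

Assume active: I_B = (11 − 0.7)/100 = 0.103 mA, giving I_C = β·I_B = 5.15 mA.
But then V_CE = 14 − 5.15×4.7 = -10.2 V < V_CE(sat) = 0.2 V — impossible in the active region.
So the transistor is saturated. With V_CE = 0.2 V, I_C = (V_CC − 0.2)/R_C = 13.8/4.7 = 2.94 mA.
Check: β·I_B = 5.15 mA > I_C = 2.94 mA, confirming saturation.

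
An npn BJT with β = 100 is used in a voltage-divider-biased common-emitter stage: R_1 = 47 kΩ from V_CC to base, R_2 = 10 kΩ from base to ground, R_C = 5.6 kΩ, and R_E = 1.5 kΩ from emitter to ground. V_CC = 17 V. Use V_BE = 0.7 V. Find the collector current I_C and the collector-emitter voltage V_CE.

I_C ≈ 1.4 mA, V_CE ≈ 6.8 V

Thevenize the base divider: V_Th = V_CC·R_2/(R_1+R_2) = 17×10/57 = 2.98 V, R_Th = R_1‖R_2 = 8.25 kΩ.
Base-emitter loop: V_Th = I_B·R_Th + V_BE + (β+1)I_B·R_E, so I_B = (2.98 − 0.7) / (8.25 + 101×1.5) = 0.0143 mA.
I_C = β·I_B = 100×0.0143 = 1.43 mA, and I_E = (β+1)I_B = 1.44 mA.
V_CE = V_CC − I_C·R_C − I_E·R_E = 17 − 1.43×5.6 − 1.44×1.5 = 6.83 V.
V_CE = 6.83 V > 0.2 V confirms active-region operation.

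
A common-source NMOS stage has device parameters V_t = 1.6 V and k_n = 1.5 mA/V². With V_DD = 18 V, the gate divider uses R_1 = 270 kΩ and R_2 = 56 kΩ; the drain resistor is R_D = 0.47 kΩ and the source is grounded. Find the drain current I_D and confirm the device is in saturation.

I_D ≈ 1.7 mA

V_G = V_DD·R_2/(R_1+R_2) = 18×56/326 = 3.09 V. With the source grounded, V_GS = V_G = 3.09 V.
Assume saturation: I_D = (k_n/2)(V_GS − V_t)² = (1.5/2)×(3.09 − 1.6)² = 0.75×1.49² = 1.67 mA.
V_DS = V_DD − I_D·R_D = 18 − 1.67×0.47 = 17.2 V.
Saturation requires V_DS ≥ V_GS − V_t = 1.49 V; 17.2 ≥ 1.49 ✓.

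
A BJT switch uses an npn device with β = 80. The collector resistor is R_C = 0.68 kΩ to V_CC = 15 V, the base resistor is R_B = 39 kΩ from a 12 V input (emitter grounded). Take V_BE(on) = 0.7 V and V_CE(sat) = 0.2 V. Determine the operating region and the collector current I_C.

saturation; I_C ≈ 22 mA

Assume active: I_B = (12 − 0.7)/39 = 0.29 mA, giving I_C = β·I_B = 23.2 mA.
But then V_CE = 15 − 23.2×0.68 = -0.762 V < V_CE(sat) = 0.2 V — impossible in the active region.
So the transistor is saturated. With V_CE = 0.2 V, I_C = (V_CC − 0.2)/R_C = 14.8/0.68 = 21.8 mA.
Check: β·I_B = 23.2 mA > I_C = 21.8 mA, confirming saturation.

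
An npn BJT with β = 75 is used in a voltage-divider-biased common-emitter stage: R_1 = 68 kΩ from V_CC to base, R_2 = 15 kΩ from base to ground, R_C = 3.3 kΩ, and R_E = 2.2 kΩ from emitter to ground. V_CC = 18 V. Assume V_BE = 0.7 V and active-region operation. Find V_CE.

Thevenize the base divider: V_Th = V_CC·R_2/(R_1+R_2) = 18×15/83 = 3.25 V, R_Th = R_1‖R_2 = 12.3 kΩ.
Base-emitter loop: V_Th = I_B·R_Th + V_BE + (β+1)I_B·R_E, so I_B = (3.25 − 0.7) / (12.3 + 76×2.2) = 0.0142 mA.
I_C = β·I_B = 75×0.0142 = 1.07 mA, and I_E = (β+1)I_B = 1.08 mA.
V_CE = V_CC − I_C·R_C − I_E·R_E = 18 − 1.07×3.3 − 1.08×2.2 = 12.1 V.
V_CE = 12.1 V > 0.2 V confirms active-region operation.

V_CE ≈ 12 V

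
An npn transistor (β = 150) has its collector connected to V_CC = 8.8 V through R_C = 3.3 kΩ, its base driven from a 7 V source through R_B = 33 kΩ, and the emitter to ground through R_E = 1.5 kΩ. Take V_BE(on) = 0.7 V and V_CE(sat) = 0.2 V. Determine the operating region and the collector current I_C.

saturation; I_C ≈ 1.8 mA

Assume active: I_B = (7 − 0.7)/(33 + 151×1.5) = 0.0243 mA, I_C = β·I_B = 3.64 mA.
Then V_CE = 8.8 − 3.64×3.3 − 3.67×1.5 = -8.72 V < 0.2 V — the active assumption fails.
Re-solve with V_CE = 0.2 V. KCL at the emitter: V_E/R_E = (V_BB−0.7−V_E)/R_B + (V_CC−0.2−V_E)/R_C, giving V_E = 2.8 V.
I_C = (V_CC − 0.2 − V_E)/R_C = (8.6 − 2.8)/3.3 = 1.76 mA.
Check: I_B = (6.3 − 2.8)/33 = 0.106 mA, and β·I_B = 15.9 mA > I_C, confirming saturation.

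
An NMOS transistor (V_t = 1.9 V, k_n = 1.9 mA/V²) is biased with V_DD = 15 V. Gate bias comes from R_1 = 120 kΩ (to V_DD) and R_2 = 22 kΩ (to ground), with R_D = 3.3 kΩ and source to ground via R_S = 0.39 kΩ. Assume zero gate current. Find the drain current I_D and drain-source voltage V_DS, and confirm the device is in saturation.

I_D ≈ 0.13 mA, V_DS ≈ 15 V

V_G = V_DD·R_2/(R_1+R_2) = 15×22/142 = 2.32 V.
Assume saturation: I_D = (k_n/2)(V_GS − V_t)² with V_GS = V_G − I_D·R_S = 2.32 − 0.39·I_D.
Substituting gives 0.144·I_D² − 1.31·I_D + 0.171 = 0, with roots I_D = 0.132 or 8.96 mA.
The root I_D = 8.96 mA gives V_GS = -1.17 V ≤ V_t, so take I_D = 0.132 mA.
Then V_GS = 2.27 V and V_DS = V_DD − I_D(R_D+R_S) = 15 − 0.132×3.69 = 14.5 V.
Saturation requires V_DS ≥ V_GS − V_t = 0.373 V; 14.5 ≥ 0.373 ✓.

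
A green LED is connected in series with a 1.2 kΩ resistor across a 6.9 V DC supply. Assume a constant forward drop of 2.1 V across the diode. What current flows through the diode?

I ≈ 4 mA

KVL around the loop: 6.9 = V_D + I·R = 2.1 + I × 1.2 kΩ.
So I = (6.9 − 2.1) / 1.2 kΩ = 4.8 / 1.2 = 4 mA.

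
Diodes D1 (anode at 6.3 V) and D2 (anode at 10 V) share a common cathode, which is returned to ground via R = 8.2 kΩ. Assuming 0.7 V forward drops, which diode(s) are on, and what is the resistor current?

Assume both conduct. Then node N would need to be at both 6.3−0.7 = 5.6 V and 10−0.7 = 9.3 V, which is impossible.
Assume only D2 conducts: V_N = 10 − 0.7 = 9.3 V, so I_R = 9.3/8.2 = 1.13 mA.
Check D1: its anode-to-cathode voltage is 6.3 − 9.3 = -3 V < 0.7 V, so it is off. The assumption is consistent.

Only D2 conducts; I_R ≈ 1.1 mA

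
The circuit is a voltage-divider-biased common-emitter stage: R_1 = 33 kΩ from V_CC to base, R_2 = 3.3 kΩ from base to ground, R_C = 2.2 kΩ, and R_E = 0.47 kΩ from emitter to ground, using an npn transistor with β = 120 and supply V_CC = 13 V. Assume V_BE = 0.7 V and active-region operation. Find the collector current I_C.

I_C ≈ 0.97 mA

Thevenize the base divider: V_Th = V_CC·R_2/(R_1+R_2) = 13×3.3/36.3 = 1.18 V, R_Th = R_1‖R_2 = 3 kΩ.
Base-emitter loop: V_Th = I_B·R_Th + V_BE + (β+1)I_B·R_E, so I_B = (1.18 − 0.7) / (3 + 121×0.47) = 0.00805 mA.
I_C = β·I_B = 120×0.00805 = 0.966 mA, and I_E = (β+1)I_B = 0.974 mA.
V_CE = V_CC − I_C·R_C − I_E·R_E = 13 − 0.966×2.2 − 0.974×0.47 = 10.4 V.
V_CE = 10.4 V > 0.2 V confirms active-region operation.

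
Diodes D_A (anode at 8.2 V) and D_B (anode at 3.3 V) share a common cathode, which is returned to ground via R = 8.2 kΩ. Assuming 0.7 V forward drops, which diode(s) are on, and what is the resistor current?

Assume both conduct. Then node N would need to be at both 8.2−0.7 = 7.5 V and 3.3−0.7 = 2.6 V, which is impossible.
Assume only D_A conducts: V_N = 8.2 − 0.7 = 7.5 V, so I_R = 7.5/8.2 = 0.915 mA.
Check D_B: its anode-to-cathode voltage is 3.3 − 7.5 = -4.2 V < 0.7 V, so it is off. The assumption is consistent.

Only D_A conducts; I_R ≈ 0.91 mA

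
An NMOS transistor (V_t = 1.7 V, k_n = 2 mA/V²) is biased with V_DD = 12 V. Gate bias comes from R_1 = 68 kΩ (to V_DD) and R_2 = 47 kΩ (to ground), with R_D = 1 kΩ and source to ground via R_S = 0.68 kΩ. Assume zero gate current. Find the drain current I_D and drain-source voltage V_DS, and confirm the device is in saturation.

I_D ≈ 2.4 mA, V_DS ≈ 7.9 V

V_G = V_DD·R_2/(R_1+R_2) = 12×47/115 = 4.9 V.
Assume saturation: I_D = (k_n/2)(V_GS − V_t)² with V_GS = V_G − I_D·R_S = 4.9 − 0.68·I_D.
Substituting gives 0.462·I_D² − 5.36·I_D + 10.3 = 0, with roots I_D = 2.42 or 9.16 mA.
The root I_D = 9.16 mA gives V_GS = -1.33 V ≤ V_t, so take I_D = 2.42 mA.
Then V_GS = 3.26 V and V_DS = V_DD − I_D(R_D+R_S) = 12 − 2.42×1.68 = 7.93 V.
Saturation requires V_DS ≥ V_GS − V_t = 1.56 V; 7.93 ≥ 1.56 ✓.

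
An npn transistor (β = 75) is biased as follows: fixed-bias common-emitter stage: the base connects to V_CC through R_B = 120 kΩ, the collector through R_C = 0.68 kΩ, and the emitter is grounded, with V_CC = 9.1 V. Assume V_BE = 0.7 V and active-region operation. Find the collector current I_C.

I_C ≈ 5.3 mA

Base loop: V_CC = I_B·R_B + V_BE, so I_B = (9.1 − 0.7)/120 kΩ = 0.07 mA.
In the active region I_C = β·I_B = 75 × 0.07 = 5.25 mA.
Collector loop: V_CE = V_CC − I_C·R_C = 9.1 − 5.25×0.68 = 5.53 V.
Since V_CE = 5.53 V > V_CE(sat) ≈ 0.2 V, the transistor is in the active region as assumed.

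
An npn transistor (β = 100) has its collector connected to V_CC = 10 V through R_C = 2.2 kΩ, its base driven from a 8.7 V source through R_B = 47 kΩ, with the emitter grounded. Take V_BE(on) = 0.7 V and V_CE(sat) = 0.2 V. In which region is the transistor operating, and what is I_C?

saturation; I_C ≈ 4.5 mA

Assume active: I_B = (8.7 − 0.7)/47 = 0.17 mA, giving I_C = β·I_B = 17 mA.
But then V_CE = 10 − 17×2.2 = -27.4 V < V_CE(sat) = 0.2 V — impossible in the active region.
So the transistor is saturated. With V_CE = 0.2 V, I_C = (V_CC − 0.2)/R_C = 9.8/2.2 = 4.45 mA.
Check: β·I_B = 17 mA > I_C = 4.45 mA, confirming saturation.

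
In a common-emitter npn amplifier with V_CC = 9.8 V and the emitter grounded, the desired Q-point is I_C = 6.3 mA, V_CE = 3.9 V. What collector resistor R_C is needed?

R_C ≈ 0.94 kΩ

Collector loop: V_CC = I_C·R_C + V_CE.
R_C = (V_CC − V_CE)/I_C = (9.8 − 3.9)/6.3 = 0.937 kΩ.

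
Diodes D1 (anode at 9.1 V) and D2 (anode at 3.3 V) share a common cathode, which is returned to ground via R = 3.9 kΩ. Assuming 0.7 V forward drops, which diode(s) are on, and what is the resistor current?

Assume both conduct. Then node N would need to be at both 9.1−0.7 = 8.4 V and 3.3−0.7 = 2.6 V, which is impossible.
Assume only D1 conducts: V_N = 9.1 − 0.7 = 8.4 V, so I_R = 8.4/3.9 = 2.15 mA.
Check D2: its anode-to-cathode voltage is 3.3 − 8.4 = -5.1 V < 0.7 V, so it is off. The assumption is consistent.

Only D1 conducts; I_R ≈ 2.2 mA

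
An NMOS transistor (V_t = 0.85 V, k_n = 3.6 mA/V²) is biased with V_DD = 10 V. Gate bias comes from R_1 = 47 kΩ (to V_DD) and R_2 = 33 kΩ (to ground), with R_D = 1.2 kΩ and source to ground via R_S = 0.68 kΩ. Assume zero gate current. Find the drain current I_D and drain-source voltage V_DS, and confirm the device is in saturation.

I_D ≈ 2.9 mA, V_DS ≈ 4.5 V

V_G = V_DD·R_2/(R_1+R_2) = 10×33/80 = 4.12 V.
Assume saturation: I_D = (k_n/2)(V_GS − V_t)² with V_GS = V_G − I_D·R_S = 4.12 − 0.68·I_D.
Substituting gives 0.832·I_D² − 9.02·I_D + 19.3 = 0, with roots I_D = 2.94 or 7.9 mA.
The root I_D = 7.9 mA gives V_GS = -1.24 V ≤ V_t, so take I_D = 2.94 mA.
Then V_GS = 2.13 V and V_DS = V_DD − I_D(R_D+R_S) = 10 − 2.94×1.88 = 4.48 V.
Saturation requires V_DS ≥ V_GS − V_t = 1.28 V; 4.48 ≥ 1.28 ✓.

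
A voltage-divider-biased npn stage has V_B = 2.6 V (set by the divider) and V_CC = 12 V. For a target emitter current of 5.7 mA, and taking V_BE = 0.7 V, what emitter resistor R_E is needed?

R_E ≈ 0.33 kΩ

V_E = V_B − V_BE = 2.6 − 0.7 = 1.9 V.
R_E = V_E / I_E = 1.9 / 5.7 = 0.333 kΩ.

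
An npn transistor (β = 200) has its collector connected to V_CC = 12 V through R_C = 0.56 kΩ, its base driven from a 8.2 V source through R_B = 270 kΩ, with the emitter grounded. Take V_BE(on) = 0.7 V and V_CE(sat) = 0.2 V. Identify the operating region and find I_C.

active; I_C ≈ 5.6 mA

Assume active. Base-emitter loop: I_B = (V_BB − V_BE)/R_B = (8.2 − 0.7)/270 = 0.0278 mA.
I_C = β·I_B = 200×0.0278 = 5.56 mA.
V_CE = V_CC − I_C·R_C = 12 − 5.56×0.56 = 8.89 V > V_CE(sat), so the active-region assumption holds.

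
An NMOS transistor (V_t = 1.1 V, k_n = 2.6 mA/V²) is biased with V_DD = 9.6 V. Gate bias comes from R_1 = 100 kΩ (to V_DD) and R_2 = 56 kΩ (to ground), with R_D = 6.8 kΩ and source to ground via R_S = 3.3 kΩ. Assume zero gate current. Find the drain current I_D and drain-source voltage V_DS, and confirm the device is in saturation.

I_D ≈ 0.52 mA, V_DS ≈ 4.4 V

V_G = V_DD·R_2/(R_1+R_2) = 9.6×56/156 = 3.45 V.
Assume saturation: I_D = (k_n/2)(V_GS − V_t)² with V_GS = V_G − I_D·R_S = 3.45 − 3.3·I_D.
Substituting gives 14.2·I_D² − 21.1·I_D + 7.16 = 0, with roots I_D = 0.519 or 0.973 mA.
The root I_D = 0.973 mA gives V_GS = 0.235 V ≤ V_t, so take I_D = 0.519 mA.
Then V_GS = 1.73 V and V_DS = V_DD − I_D(R_D+R_S) = 9.6 − 0.519×10.1 = 4.35 V.
Saturation requires V_DS ≥ V_GS − V_t = 0.632 V; 4.35 ≥ 0.632 ✓.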